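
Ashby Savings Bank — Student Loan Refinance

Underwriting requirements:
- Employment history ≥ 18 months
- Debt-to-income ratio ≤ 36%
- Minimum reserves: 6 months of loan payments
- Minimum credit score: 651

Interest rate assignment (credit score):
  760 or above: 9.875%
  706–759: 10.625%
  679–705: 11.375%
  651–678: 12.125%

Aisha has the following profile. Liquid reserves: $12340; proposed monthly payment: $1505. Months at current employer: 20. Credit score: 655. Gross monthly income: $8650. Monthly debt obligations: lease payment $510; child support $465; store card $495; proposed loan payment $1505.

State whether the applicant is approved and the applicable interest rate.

Approved at 12.125%

Credit score 655 ≥ 651 (meets minimum)
Total monthly debts = (510 + 465 + 495 + 1,505) = 2,975. DTI: 2,975 ÷ 8,650 = 34.4%, within the 36% cap
Liquid reserves cover 12,340/1,505 = 8.2 months — ≥ 6 required
Employment 20 ≥ 18 months
All requirements met. Score 655 falls in the 651–678 tier → 12.125%.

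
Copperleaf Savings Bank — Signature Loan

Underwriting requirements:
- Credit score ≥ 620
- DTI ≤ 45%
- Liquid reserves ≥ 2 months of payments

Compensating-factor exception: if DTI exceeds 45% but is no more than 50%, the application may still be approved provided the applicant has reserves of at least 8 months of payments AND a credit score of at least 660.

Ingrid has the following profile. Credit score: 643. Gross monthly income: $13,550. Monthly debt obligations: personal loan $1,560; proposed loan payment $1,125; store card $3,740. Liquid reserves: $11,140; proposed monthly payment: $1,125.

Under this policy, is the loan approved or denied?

Credit score 643 ≥ 620 (meets base)
Total debts = (1,560 + 1,125 + 3,740) = 6,425. DTI: 6,425 ÷ 13,550 = 47.4%, over the 45% base limit.
Liquid reserves cover 11,140/1,125 = 9.9 months — ≥ 2 required
47.4% falls in the override range (45%–50%), so the compensating-factor test applies.
Reserves 9.9 ≥ 8 months; credit score 643 < 660.
Compensating-factor requirement not fully met.

Denied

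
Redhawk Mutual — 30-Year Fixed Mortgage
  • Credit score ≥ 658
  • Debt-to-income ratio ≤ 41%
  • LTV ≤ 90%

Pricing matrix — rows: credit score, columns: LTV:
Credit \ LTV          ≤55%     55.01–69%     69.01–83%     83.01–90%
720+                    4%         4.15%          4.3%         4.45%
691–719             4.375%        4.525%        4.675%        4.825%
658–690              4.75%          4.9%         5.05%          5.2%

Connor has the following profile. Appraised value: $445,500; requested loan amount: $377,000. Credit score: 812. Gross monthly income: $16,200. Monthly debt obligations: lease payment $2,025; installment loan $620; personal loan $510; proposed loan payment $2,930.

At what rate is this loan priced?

Credit score 812 ≥ 658; Total monthly debts = (2,025 + 620 + 510 + 2,930) = 6,085. DTI = 6,085/16,200 = 37.6% ≤ 41%
Loan-to-value = 377,000/445,500 = 84.6% — pass (90% max)
Row: 812 falls in 720+. Column: 84.6% falls in 83.01–90%. Rate = 4.45%.

4.45%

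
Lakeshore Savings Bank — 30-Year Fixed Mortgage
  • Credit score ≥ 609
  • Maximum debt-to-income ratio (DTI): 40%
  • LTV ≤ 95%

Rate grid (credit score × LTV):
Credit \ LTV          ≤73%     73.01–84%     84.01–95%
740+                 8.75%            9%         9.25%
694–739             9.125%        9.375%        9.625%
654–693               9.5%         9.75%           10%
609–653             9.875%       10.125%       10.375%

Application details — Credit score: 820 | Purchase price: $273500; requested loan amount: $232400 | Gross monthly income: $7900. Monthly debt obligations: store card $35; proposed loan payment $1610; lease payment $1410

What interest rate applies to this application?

Credit score 820 ≥ 609; Total monthly debts = (35 + 1,610 + 1,410) = 3,055. DTI: 3,055 ÷ 7,900 = 38.7%, within the 40% cap
LTV = 232,400/273,500 = 85% ≤ 95%
Score 820 is in the 740+ band; LTV 85% is in the 84.01–95% band → 9.25%.

9.25%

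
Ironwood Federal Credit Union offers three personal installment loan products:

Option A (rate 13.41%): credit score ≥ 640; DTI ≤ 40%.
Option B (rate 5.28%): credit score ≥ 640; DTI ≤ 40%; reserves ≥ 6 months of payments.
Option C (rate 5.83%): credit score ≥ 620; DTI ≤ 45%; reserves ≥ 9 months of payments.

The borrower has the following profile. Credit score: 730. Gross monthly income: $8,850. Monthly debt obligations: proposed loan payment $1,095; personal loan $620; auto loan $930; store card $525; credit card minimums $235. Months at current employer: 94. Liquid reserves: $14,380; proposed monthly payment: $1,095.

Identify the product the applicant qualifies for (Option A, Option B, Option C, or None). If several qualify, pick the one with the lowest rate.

Option B

Total debts = (1,095 + 620 + 930 + 525 + 235) = 3,405; DTI = 3,405/8,850 = 38.5%.
Reserves = 14,380/1,095 = 13.1 months.
Option A: score 730 ≥ 640; DTI 38.5% ≤ 40% → qualifies.
Option B: score 730 ≥ 640; DTI 38.5% ≤ 40%; reserves 13.1 ≥ 6 mo → qualifies.
Option C: score 730 ≥ 620; DTI 38.5% ≤ 45%; reserves 13.1 ≥ 9 mo → qualifies.
Qualifying: Option A, Option B, Option C. Lowest rate is 5.28% → Option B.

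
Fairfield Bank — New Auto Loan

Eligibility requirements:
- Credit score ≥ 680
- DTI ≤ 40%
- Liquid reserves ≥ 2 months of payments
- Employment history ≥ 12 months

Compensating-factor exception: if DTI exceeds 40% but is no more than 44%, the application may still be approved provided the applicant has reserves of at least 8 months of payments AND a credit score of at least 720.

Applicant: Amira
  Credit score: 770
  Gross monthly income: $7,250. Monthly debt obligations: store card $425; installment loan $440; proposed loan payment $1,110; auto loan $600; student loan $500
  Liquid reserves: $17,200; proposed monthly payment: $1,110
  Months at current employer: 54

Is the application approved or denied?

Approved

Credit score 770 ≥ 680 (meets base)
Total debts = (425 + 440 + 1,110 + 600 + 500) = 3,075. DTI: 3,075 ÷ 7,250 = 42.4%, over the 40% base limit.
Reserves = 17,200/1,110 = 15.5 months ≥ 2
Employment 54 ≥ 12 months
DTI 42.4% is within the 40%–44% exception band; checking compensating factors.
Reserves 15.5 ≥ 8 months; credit score 770 ≥ 720.
Both compensating conditions met → exception applies.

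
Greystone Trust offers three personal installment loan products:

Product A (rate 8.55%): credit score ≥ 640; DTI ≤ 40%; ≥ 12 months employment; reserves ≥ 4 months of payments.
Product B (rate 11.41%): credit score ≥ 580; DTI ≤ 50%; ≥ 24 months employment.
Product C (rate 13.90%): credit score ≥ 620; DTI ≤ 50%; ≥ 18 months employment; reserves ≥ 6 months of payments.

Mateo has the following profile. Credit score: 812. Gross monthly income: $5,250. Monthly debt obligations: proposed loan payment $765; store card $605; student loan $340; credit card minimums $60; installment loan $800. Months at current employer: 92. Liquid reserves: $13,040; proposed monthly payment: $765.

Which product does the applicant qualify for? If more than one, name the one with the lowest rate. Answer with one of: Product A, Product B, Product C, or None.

Total debts = (765 + 605 + 340 + 60 + 800) = 2,570; DTI = 2,570/5,250 = 49%.
Reserves = 13,040/765 = 17.0 months.
Product A: score 812 ≥ 640; DTI 49% > 40%; employment 92 ≥ 12 mo; reserves 17.0 ≥ 4 mo → does not qualify.
Product B: score 812 ≥ 580; DTI 49% ≤ 50%; employment 92 ≥ 24 mo → qualifies.
Product C: score 812 ≥ 620; DTI 49% ≤ 50%; employment 92 ≥ 18 mo; reserves 17.0 ≥ 6 mo → qualifies.
Qualifying: Product B, Product C. Lowest rate is 11.41% → Product B.

Product B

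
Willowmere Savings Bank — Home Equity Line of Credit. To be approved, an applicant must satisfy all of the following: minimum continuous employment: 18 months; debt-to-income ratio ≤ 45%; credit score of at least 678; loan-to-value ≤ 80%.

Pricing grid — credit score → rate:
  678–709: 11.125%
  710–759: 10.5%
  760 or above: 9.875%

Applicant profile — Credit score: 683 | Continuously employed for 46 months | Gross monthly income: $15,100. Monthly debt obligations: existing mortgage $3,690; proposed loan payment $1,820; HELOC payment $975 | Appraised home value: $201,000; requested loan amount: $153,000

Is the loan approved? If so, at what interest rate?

Approved at 11.125%

Credit score 683 ≥ 678 (meets minimum)
Total monthly debts = (3,690 + 1,820 + 975) = 6,485. DTI = 6,485/15,100 = 42.9% ≤ 45%
LTV: 153,000 ÷ 201,000 = 76.1%, within 80% cap
Employment 46 ≥ 18 months
All requirements met. Score 683 falls in the 678–709 tier → 11.125%.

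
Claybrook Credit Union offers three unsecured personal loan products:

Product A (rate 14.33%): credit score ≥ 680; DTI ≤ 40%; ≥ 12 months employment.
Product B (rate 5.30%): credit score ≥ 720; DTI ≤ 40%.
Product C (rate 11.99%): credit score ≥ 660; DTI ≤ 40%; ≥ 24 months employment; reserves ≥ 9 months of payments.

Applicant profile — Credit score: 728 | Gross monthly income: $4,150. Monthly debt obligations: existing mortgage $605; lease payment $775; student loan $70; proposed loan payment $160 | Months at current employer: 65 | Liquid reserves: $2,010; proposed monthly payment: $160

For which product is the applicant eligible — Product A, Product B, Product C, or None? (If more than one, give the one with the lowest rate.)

Total debts = (605 + 775 + 70 + 160) = 1,610; DTI = 1,610/4,150 = 38.8%.
Reserves = 2,010/160 = 12.6 months.
Product A: score 728 ≥ 680; DTI 38.8% ≤ 40%; employment 65 ≥ 12 mo → qualifies.
Product B: score 728 ≥ 720; DTI 38.8% ≤ 40% → qualifies.
Product C: score 728 ≥ 660; DTI 38.8% ≤ 40%; employment 65 ≥ 24 mo; reserves 12.6 ≥ 9 mo → qualifies.
Qualifying: Product A, Product B, Product C. Lowest rate is 5.30% → Product B.

Product B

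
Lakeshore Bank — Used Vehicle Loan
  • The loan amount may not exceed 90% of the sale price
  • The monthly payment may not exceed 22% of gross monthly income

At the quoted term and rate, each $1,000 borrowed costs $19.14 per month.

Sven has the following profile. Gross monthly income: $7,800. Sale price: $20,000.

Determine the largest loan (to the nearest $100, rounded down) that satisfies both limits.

$18,000

Payment cap: 22% × $7,800 = $1,716/month.
At $19.14 per $1,000, that supports 1,716/19.14 × 1,000 ≈ $89,655 → $89,600.
LTV cap: 90% × $20,000 = $18,000 → $18,000.
Binding constraint: loan-to-value.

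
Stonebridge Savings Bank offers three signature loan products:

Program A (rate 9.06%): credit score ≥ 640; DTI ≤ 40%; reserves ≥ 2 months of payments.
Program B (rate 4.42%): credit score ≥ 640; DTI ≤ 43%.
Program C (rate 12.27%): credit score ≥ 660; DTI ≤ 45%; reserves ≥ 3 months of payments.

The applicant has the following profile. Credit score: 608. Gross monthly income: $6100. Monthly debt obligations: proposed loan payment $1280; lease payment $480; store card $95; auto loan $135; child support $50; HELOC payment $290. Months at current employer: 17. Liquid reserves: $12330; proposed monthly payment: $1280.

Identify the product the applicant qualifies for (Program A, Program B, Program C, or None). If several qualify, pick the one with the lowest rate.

Total debts = (1,280 + 480 + 95 + 135 + 50 + 290) = 2,330; DTI = 2,330/6,100 = 38.2%.
Reserves = 12,330/1,280 = 9.6 months.
Program A: score 608 < 640; DTI 38.2% ≤ 40%; reserves 9.6 ≥ 2 mo → does not qualify.
Program B: score 608 < 640; DTI 38.2% ≤ 43% → does not qualify.
Program C: score 608 < 660; DTI 38.2% ≤ 45%; reserves 9.6 ≥ 3 mo → does not qualify.

None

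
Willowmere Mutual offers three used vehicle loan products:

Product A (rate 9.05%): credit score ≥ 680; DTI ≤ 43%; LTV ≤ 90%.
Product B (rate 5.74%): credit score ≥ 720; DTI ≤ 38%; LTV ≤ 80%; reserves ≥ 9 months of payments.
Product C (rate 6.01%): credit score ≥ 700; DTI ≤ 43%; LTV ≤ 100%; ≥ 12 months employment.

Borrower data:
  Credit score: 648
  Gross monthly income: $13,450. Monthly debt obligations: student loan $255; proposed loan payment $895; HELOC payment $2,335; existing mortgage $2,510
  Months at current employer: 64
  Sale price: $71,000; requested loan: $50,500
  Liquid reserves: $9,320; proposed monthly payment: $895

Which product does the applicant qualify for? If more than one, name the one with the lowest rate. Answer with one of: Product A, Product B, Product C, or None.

None

Total debts = (255 + 895 + 2,335 + 2,510) = 5,995; DTI = 5,995/13,450 = 44.6%.
LTV = 50,500/71,000 = 71.1%.
Reserves = 9,320/895 = 10.4 months.
Product A: score 648 < 680; DTI 44.6% > 43%; LTV 71.1% ≤ 90% → does not qualify.
Product B: score 648 < 720; DTI 44.6% > 38%; LTV 71.1% ≤ 80%; reserves 10.4 ≥ 9 mo → does not qualify.
Product C: score 648 < 700; DTI 44.6% > 43%; LTV 71.1% ≤ 100%; employment 64 ≥ 12 mo → does not qualify.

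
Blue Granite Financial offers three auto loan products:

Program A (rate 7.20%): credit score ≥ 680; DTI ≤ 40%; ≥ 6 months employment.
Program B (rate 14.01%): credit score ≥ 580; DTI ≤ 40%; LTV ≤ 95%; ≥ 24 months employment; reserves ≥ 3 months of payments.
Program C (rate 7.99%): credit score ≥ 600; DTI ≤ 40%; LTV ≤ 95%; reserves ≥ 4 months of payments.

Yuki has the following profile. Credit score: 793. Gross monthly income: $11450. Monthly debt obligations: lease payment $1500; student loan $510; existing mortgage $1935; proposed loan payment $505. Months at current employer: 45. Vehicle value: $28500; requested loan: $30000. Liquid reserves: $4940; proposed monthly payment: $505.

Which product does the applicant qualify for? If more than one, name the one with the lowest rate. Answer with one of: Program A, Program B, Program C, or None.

Total debts = (1,500 + 510 + 1,935 + 505) = 4,450; DTI = 4,450/11,450 = 38.9%.
LTV = 30,000/28,500 = 105.3%.
Reserves = 4,940/505 = 9.8 months.
Program A: score 793 ≥ 680; DTI 38.9% ≤ 40%; employment 45 ≥ 6 mo → qualifies.
Program B: score 793 ≥ 580; DTI 38.9% ≤ 40%; LTV 105.3% > 95%; employment 45 ≥ 24 mo; reserves 9.8 ≥ 3 mo → does not qualify.
Program C: score 793 ≥ 600; DTI 38.9% ≤ 40%; LTV 105.3% > 95%; reserves 9.8 ≥ 4 mo → does not qualify.

Program A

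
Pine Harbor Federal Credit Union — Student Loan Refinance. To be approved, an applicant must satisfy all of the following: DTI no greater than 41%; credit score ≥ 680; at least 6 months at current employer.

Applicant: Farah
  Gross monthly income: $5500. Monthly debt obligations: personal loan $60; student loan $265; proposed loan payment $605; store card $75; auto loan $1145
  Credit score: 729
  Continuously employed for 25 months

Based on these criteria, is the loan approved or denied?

Total monthly debts = (60 + 265 + 605 + 75 + 1,145) = 2,150. DTI = 2,150/5,500 = 39.1% ≤ 41%
Credit score 729 ≥ 680 (meets)
Employment 25 ≥ 6 months
All criteria satisfied.

Approved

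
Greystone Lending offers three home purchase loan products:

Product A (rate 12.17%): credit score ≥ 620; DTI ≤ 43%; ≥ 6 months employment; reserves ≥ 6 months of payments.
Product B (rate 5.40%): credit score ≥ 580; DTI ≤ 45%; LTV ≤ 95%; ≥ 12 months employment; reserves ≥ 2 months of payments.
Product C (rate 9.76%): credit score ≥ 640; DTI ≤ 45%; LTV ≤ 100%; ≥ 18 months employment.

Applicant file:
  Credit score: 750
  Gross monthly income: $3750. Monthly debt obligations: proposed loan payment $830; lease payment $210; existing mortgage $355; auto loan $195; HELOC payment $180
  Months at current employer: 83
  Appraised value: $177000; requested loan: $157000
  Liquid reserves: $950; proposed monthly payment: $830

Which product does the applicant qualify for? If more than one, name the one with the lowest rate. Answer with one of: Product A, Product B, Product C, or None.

None

Total debts = (830 + 210 + 355 + 195 + 180) = 1,770; DTI = 1,770/3,750 = 47.2%.
LTV = 157,000/177,000 = 88.7%.
Reserves = 950/830 = 1.1 months.
Product A: score 750 ≥ 620; DTI 47.2% > 43%; employment 83 ≥ 6 mo; reserves 1.1 < 6 mo → does not qualify.
Product B: score 750 ≥ 580; DTI 47.2% > 45%; LTV 88.7% ≤ 95%; employment 83 ≥ 12 mo; reserves 1.1 < 2 mo → does not qualify.
Product C: score 750 ≥ 640; DTI 47.2% > 45%; LTV 88.7% ≤ 100%; employment 83 ≥ 18 mo → does not qualify.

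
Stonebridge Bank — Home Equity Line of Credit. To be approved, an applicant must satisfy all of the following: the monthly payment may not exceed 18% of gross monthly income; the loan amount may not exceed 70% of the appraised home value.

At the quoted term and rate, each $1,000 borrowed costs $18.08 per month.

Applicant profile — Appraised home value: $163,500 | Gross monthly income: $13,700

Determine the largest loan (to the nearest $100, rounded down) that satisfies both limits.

Payment cap: 18% × $13,700 = $2,466/month.
At $18.08 per $1,000, that supports 2,466/18.08 × 1,000 ≈ $136,393 → $136,300.
LTV cap: 70% × $163,500 = $114,450 → $114,400.
Binding constraint: loan-to-value.

$114,400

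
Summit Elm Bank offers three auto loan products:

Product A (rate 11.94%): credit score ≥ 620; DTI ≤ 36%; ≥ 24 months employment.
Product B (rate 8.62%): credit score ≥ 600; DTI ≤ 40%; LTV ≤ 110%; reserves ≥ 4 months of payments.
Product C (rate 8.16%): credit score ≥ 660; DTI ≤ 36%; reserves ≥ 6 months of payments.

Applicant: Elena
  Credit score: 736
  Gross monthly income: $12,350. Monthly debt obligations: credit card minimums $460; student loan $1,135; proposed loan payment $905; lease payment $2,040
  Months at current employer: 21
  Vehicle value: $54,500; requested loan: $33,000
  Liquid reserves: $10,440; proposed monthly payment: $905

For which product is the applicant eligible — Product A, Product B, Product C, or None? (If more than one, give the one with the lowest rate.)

Total debts = (460 + 1,135 + 905 + 2,040) = 4,540; DTI = 4,540/12,350 = 36.8%.
LTV = 33,000/54,500 = 60.6%.
Reserves = 10,440/905 = 11.5 months.
Product A: score 736 ≥ 620; DTI 36.8% > 36%; employment 21 < 24 mo → does not qualify.
Product B: score 736 ≥ 600; DTI 36.8% ≤ 40%; LTV 60.6% ≤ 110%; reserves 11.5 ≥ 4 mo → qualifies.
Product C: score 736 ≥ 660; DTI 36.8% > 36%; reserves 11.5 ≥ 6 mo → does not qualify.

Product B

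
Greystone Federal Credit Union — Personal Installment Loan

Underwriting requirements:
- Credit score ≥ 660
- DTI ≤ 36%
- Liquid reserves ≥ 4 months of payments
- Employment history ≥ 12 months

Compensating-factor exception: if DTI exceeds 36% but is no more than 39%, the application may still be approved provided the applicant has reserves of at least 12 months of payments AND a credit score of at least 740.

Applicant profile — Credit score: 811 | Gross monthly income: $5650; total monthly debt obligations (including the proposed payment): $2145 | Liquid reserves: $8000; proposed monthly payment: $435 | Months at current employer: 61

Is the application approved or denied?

Credit score 811 ≥ 660 (meets base)
DTI: 2,145 ÷ 5,650 = 38%, over the 36% base limit.
Reserves = 8,000/435 = 18.4 months ≥ 4
Employment 61 ≥ 12 months
38% falls in the override range (36%–39%), so the compensating-factor test applies.
Reserves 18.4 ≥ 12 months; credit score 811 ≥ 740.
Both override conditions satisfied; DTI exception granted.

Approved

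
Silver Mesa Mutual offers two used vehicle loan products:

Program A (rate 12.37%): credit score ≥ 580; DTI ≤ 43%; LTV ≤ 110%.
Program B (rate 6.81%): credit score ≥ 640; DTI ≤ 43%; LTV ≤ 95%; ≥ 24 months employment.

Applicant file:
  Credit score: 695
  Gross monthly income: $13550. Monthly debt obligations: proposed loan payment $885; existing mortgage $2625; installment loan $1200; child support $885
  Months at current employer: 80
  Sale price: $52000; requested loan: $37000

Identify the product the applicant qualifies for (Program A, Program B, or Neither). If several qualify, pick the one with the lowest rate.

Total debts = (885 + 2,625 + 1,200 + 885) = 5,595; DTI = 5,595/13,550 = 41.3%.
LTV = 37,000/52,000 = 71.2%.
Program A: score 695 ≥ 580; DTI 41.3% ≤ 43%; LTV 71.2% ≤ 110% → qualifies.
Program B: score 695 ≥ 640; DTI 41.3% ≤ 43%; LTV 71.2% ≤ 95%; employment 80 ≥ 24 mo → qualifies.
Qualifying: Program A, Program B. Lowest rate is 6.81% → Program B.

Program B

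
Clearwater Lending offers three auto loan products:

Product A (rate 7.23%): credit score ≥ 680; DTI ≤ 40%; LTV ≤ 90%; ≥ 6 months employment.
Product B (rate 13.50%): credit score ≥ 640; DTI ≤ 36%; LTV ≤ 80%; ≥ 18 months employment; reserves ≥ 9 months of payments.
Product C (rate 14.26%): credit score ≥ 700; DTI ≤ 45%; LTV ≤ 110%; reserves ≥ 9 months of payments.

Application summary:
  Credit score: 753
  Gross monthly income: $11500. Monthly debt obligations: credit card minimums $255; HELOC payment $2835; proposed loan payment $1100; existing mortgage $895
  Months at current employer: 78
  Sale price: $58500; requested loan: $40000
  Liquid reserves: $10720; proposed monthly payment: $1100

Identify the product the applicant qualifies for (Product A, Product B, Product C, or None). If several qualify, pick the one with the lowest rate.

Total debts = (255 + 2,835 + 1,100 + 895) = 5,085; DTI = 5,085/11,500 = 44.2%.
LTV = 40,000/58,500 = 68.4%.
Reserves = 10,720/1,100 = 9.7 months.
Product A: score 753 ≥ 680; DTI 44.2% > 40%; LTV 68.4% ≤ 90%; employment 78 ≥ 6 mo → does not qualify.
Product B: score 753 ≥ 640; DTI 44.2% > 36%; LTV 68.4% ≤ 80%; employment 78 ≥ 18 mo; reserves 9.7 ≥ 9 mo → does not qualify.
Product C: score 753 ≥ 700; DTI 44.2% ≤ 45%; LTV 68.4% ≤ 110%; reserves 9.7 ≥ 9 mo → qualifies.

Product C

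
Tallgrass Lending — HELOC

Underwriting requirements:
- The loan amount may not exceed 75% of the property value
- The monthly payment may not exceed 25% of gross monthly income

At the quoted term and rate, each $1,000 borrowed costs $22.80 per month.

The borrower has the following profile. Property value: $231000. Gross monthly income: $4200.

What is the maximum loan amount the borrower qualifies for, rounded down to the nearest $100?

Payment cap: 25% × $4,200 = $1,050/month.
At $22.80 per $1,000, that supports 1,050/22.80 × 1,000 ≈ $46,052 → $46,000.
LTV cap: 75% × $231,000 = $173,250 → $173,200.
Binding constraint: payment-to-income.

$46,000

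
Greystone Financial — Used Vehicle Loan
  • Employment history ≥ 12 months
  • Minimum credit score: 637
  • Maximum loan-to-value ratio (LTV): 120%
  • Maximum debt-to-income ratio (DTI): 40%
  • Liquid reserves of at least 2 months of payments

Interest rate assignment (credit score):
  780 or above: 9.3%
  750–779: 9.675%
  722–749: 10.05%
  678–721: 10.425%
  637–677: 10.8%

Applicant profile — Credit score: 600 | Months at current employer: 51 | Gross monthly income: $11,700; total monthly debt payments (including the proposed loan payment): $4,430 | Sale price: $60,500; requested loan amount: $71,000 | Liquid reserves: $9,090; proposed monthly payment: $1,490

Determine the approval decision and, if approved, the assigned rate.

Denied

Credit score 600 < 637 (below minimum)
Reserves = 9,090/1,490 = 6.1 months ≥ 2
Employment 51 ≥ 12 months
Debt-to-income = 4,430/11,700 = 37.9% — meets 40% limit
LTV: 71,000 ÷ 60,500 = 117.4%, within 120% cap
Not all requirements met → denied.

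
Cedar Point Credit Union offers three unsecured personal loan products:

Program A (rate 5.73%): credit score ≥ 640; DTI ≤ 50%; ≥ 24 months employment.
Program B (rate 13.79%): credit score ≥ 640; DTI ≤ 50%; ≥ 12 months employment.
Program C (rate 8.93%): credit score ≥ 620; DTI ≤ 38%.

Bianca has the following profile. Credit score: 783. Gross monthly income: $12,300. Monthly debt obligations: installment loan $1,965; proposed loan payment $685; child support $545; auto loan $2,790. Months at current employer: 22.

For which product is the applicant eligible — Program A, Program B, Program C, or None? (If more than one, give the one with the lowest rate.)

Program B

Total debts = (1,965 + 685 + 545 + 2,790) = 5,985; DTI = 5,985/12,300 = 48.7%.
Program A: score 783 ≥ 640; DTI 48.7% ≤ 50%; employment 22 < 24 mo → does not qualify.
Program B: score 783 ≥ 640; DTI 48.7% ≤ 50%; employment 22 ≥ 12 mo → qualifies.
Program C: score 783 ≥ 620; DTI 48.7% > 38% → does not qualify.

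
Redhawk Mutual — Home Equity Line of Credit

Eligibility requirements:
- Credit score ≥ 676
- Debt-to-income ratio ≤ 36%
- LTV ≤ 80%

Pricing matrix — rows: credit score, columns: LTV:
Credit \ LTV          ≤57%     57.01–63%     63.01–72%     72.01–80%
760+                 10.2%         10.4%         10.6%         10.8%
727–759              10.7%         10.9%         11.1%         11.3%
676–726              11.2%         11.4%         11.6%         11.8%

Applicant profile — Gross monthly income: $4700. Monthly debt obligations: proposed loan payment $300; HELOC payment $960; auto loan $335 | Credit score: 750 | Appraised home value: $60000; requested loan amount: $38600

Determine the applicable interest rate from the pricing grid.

Credit score 750 ≥ 676; Total monthly debts = (300 + 960 + 335) = 1,595. DTI = 1,595/4,700 = 33.9% ≤ 36%
LTV: 38,600 ÷ 60,000 = 64.3%, within 80% cap
Score 750 is in the 727–759 band; LTV 64.3% is in the 63.01–72% band → 11.1%.

11.1%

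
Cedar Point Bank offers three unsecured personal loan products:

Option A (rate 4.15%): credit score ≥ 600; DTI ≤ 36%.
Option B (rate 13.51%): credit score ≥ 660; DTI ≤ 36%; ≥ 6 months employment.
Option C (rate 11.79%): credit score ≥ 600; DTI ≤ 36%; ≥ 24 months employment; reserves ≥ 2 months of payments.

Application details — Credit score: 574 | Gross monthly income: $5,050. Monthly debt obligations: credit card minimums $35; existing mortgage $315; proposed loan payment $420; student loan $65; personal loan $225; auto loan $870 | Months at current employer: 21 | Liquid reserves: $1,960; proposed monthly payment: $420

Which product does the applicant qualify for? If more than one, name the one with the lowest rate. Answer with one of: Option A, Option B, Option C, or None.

None

Total debts = (35 + 315 + 420 + 65 + 225 + 870) = 1,930; DTI = 1,930/5,050 = 38.2%.
Reserves = 1,960/420 = 4.7 months.
Option A: score 574 < 600; DTI 38.2% > 36% → does not qualify.
Option B: score 574 < 660; DTI 38.2% > 36%; employment 21 ≥ 6 mo → does not qualify.
Option C: score 574 < 600; DTI 38.2% > 36%; employment 21 < 24 mo; reserves 4.7 ≥ 2 mo → does not qualify.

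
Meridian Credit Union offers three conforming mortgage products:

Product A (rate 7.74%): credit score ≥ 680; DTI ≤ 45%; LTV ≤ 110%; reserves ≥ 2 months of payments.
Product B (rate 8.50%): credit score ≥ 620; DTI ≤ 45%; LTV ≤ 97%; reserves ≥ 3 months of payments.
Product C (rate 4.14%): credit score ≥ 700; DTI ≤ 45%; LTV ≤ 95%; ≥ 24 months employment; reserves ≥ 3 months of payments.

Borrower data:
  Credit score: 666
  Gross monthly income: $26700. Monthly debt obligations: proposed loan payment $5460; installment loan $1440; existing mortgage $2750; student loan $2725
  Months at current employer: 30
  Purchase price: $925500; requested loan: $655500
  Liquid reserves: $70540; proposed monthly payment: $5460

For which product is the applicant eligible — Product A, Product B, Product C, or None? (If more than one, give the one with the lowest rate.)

None

Total debts = (5,460 + 1,440 + 2,750 + 2,725) = 12,375; DTI = 12,375/26,700 = 46.3%.
LTV = 655,500/925,500 = 70.8%.
Reserves = 70,540/5,460 = 12.9 months.
Product A: score 666 < 680; DTI 46.3% > 45%; LTV 70.8% ≤ 110%; reserves 12.9 ≥ 2 mo → does not qualify.
Product B: score 666 ≥ 620; DTI 46.3% > 45%; LTV 70.8% ≤ 97%; reserves 12.9 ≥ 3 mo → does not qualify.
Product C: score 666 < 700; DTI 46.3% > 45%; LTV 70.8% ≤ 95%; employment 30 ≥ 24 mo; reserves 12.9 ≥ 3 mo → does not qualify.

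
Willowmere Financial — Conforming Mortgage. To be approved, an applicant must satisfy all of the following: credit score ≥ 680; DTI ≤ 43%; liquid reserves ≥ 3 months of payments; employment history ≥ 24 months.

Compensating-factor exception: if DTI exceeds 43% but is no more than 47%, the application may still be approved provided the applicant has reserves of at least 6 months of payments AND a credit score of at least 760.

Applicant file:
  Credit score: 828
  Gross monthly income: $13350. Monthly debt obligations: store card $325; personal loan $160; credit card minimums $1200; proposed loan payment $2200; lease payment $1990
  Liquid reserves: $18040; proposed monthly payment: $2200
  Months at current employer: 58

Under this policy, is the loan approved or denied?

Approved

Credit score 828 ≥ 680 (meets base)
Total debts = (325 + 160 + 1,200 + 2,200 + 1,990) = 5,875. DTI = 5,875/13,350 = 44% > 43% — standard DTI limit exceeded.
Reserves: 18,040 ÷ 2,200 = 8.2 months (meets 3-month minimum)
Employment 58 ≥ 24 months
44% falls in the override range (43%–47%), so the compensating-factor test applies.
Override check — reserves: 8.2 mo (ok); score: 828 (ok).
Both override conditions satisfied; DTI exception granted.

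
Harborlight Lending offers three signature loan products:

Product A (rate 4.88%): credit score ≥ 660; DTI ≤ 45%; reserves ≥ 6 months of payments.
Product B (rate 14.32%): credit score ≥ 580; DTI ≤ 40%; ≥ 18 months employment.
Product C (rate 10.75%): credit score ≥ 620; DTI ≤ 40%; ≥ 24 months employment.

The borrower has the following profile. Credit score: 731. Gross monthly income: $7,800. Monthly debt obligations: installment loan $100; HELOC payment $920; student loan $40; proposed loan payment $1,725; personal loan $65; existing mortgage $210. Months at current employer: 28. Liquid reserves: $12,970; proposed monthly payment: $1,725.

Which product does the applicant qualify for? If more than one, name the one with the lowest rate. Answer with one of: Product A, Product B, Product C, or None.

Total debts = (100 + 920 + 40 + 1,725 + 65 + 210) = 3,060; DTI = 3,060/7,800 = 39.2%.
Reserves = 12,970/1,725 = 7.5 months.
Product A: score 731 ≥ 660; DTI 39.2% ≤ 45%; reserves 7.5 ≥ 6 mo → qualifies.
Product B: score 731 ≥ 580; DTI 39.2% ≤ 40%; employment 28 ≥ 18 mo → qualifies.
Product C: score 731 ≥ 620; DTI 39.2% ≤ 40%; employment 28 ≥ 24 mo → qualifies.
Qualifying: Product A, Product B, Product C. Lowest rate is 4.88% → Product A.

Product A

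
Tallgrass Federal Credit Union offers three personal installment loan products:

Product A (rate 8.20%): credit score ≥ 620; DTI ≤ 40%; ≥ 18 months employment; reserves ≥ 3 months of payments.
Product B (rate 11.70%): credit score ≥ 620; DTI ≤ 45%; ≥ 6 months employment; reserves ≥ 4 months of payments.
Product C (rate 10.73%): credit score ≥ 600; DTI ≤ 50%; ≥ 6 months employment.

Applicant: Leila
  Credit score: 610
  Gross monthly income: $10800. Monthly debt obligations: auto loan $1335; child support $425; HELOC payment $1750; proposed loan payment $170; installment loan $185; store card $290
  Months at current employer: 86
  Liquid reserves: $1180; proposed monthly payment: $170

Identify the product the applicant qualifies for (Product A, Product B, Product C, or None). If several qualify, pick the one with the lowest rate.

Product C

Total debts = (1,335 + 425 + 1,750 + 170 + 185 + 290) = 4,155; DTI = 4,155/10,800 = 38.5%.
Reserves = 1,180/170 = 6.9 months.
Product A: score 610 < 620; DTI 38.5% ≤ 40%; employment 86 ≥ 18 mo; reserves 6.9 ≥ 3 mo → does not qualify.
Product B: score 610 < 620; DTI 38.5% ≤ 45%; employment 86 ≥ 6 mo; reserves 6.9 ≥ 4 mo → does not qualify.
Product C: score 610 ≥ 600; DTI 38.5% ≤ 50%; employment 86 ≥ 6 mo → qualifies.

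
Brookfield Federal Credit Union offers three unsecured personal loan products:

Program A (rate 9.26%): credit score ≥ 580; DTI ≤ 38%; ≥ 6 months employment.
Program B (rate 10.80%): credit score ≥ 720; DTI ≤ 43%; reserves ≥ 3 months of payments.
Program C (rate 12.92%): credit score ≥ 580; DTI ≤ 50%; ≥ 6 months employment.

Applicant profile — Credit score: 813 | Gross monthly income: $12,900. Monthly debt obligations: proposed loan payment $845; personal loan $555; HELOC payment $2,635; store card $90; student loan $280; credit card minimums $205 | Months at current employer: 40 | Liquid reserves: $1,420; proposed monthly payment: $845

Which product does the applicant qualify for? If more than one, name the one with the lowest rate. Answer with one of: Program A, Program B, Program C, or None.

Program A

Total debts = (845 + 555 + 2,635 + 90 + 280 + 205) = 4,610; DTI = 4,610/12,900 = 35.7%.
Reserves = 1,420/845 = 1.7 months.
Program A: score 813 ≥ 580; DTI 35.7% ≤ 38%; employment 40 ≥ 6 mo → qualifies.
Program B: score 813 ≥ 720; DTI 35.7% ≤ 43%; reserves 1.7 < 3 mo → does not qualify.
Program C: score 813 ≥ 580; DTI 35.7% ≤ 50%; employment 40 ≥ 6 mo → qualifies.
Qualifying: Program A, Program C. Lowest rate is 9.26% → Program A.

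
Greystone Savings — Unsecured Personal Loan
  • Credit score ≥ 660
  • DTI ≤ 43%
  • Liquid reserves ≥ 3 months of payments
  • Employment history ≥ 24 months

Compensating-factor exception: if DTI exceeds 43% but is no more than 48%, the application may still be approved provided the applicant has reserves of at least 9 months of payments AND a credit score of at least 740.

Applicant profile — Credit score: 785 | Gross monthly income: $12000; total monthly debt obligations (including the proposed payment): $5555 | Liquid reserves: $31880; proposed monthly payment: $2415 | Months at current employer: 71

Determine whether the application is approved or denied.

Credit score 785 ≥ 660 (meets base)
DTI: 5,555 ÷ 12,000 = 46.3%, over the 43% base limit.
Reserves = 31,880/2,415 = 13.2 months ≥ 3
Employment 71 ≥ 24 months
DTI 46.3% is within the 43%–48% exception band; checking compensating factors.
Override check — reserves: 13.2 mo (ok); score: 785 (ok).
Both override conditions satisfied; DTI exception granted.

Approved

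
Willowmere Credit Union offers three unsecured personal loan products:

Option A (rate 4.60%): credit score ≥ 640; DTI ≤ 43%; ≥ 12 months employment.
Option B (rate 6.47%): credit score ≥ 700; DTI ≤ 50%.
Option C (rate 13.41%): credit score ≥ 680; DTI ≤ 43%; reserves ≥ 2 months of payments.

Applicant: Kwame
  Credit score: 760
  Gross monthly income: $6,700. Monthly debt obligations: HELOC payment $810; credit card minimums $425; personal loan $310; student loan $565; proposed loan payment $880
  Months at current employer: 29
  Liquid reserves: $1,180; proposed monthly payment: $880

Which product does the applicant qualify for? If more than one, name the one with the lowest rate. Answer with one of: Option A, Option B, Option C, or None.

Option B

Total debts = (810 + 425 + 310 + 565 + 880) = 2,990; DTI = 2,990/6,700 = 44.6%.
Reserves = 1,180/880 = 1.3 months.
Option A: score 760 ≥ 640; DTI 44.6% > 43%; employment 29 ≥ 12 mo → does not qualify.
Option B: score 760 ≥ 700; DTI 44.6% ≤ 50% → qualifies.
Option C: score 760 ≥ 680; DTI 44.6% > 43%; reserves 1.3 < 2 mo → does not qualify.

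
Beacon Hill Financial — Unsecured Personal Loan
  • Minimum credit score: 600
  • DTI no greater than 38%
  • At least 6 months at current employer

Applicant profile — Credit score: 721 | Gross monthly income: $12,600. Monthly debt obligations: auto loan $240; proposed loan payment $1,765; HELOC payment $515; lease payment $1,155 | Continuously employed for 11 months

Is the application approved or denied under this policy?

Approved

Credit score 721 ≥ 600 (meets)
Total monthly debts = (240 + 1,765 + 515 + 1,155) = 3,675. DTI = 3,675/12,600 = 29.2% ≤ 38%
Employment 11 ≥ 6 months
All criteria satisfied.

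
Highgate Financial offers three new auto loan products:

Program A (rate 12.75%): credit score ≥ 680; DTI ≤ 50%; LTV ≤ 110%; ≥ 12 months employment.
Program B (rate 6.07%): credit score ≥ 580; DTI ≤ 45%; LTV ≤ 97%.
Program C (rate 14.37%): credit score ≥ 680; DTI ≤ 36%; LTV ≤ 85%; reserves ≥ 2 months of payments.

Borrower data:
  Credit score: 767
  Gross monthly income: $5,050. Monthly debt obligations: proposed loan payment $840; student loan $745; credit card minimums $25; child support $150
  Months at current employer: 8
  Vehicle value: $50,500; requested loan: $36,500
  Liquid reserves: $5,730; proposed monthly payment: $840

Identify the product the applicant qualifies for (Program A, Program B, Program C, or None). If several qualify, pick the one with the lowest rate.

Program B

Total debts = (840 + 745 + 25 + 150) = 1,760; DTI = 1,760/5,050 = 34.9%.
LTV = 36,500/50,500 = 72.3%.
Reserves = 5,730/840 = 6.8 months.
Program A: score 767 ≥ 680; DTI 34.9% ≤ 50%; LTV 72.3% ≤ 110%; employment 8 < 12 mo → does not qualify.
Program B: score 767 ≥ 580; DTI 34.9% ≤ 45%; LTV 72.3% ≤ 97% → qualifies.
Program C: score 767 ≥ 680; DTI 34.9% ≤ 36%; LTV 72.3% ≤ 85%; reserves 6.8 ≥ 2 mo → qualifies.
Qualifying: Program B, Program C. Lowest rate is 6.07% → Program B.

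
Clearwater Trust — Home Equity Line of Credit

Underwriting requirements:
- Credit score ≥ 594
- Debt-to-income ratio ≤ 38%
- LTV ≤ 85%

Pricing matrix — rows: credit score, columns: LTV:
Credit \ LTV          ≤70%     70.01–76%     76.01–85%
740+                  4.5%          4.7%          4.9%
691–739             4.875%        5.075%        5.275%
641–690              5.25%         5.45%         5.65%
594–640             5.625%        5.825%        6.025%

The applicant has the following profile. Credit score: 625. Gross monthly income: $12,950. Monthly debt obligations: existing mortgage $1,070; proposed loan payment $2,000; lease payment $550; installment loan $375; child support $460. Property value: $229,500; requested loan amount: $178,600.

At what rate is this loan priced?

6.025%

Credit score 625 ≥ 594; Total monthly debts = (1,070 + 2,000 + 550 + 375 + 460) = 4,455. DTI: 4,455 ÷ 12,950 = 34.4%, within the 38% cap
LTV: 178,600 ÷ 229,500 = 77.8%, within 85% cap
Row: 625 falls in 594–640. Column: 77.8% falls in 76.01–85%. Rate = 6.025%.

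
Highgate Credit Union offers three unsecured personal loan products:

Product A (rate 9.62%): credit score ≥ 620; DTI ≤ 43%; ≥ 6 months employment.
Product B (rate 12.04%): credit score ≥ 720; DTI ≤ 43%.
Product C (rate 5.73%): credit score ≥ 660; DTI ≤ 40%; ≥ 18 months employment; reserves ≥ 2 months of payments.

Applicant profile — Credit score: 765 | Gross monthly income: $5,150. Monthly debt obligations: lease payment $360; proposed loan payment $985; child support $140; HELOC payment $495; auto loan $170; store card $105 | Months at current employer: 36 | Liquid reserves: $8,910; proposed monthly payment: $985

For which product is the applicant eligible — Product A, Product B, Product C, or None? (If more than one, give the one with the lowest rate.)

None

Total debts = (360 + 985 + 140 + 495 + 170 + 105) = 2,255; DTI = 2,255/5,150 = 43.8%.
Reserves = 8,910/985 = 9.0 months.
Product A: score 765 ≥ 620; DTI 43.8% > 43%; employment 36 ≥ 6 mo → does not qualify.
Product B: score 765 ≥ 720; DTI 43.8% > 43% → does not qualify.
Product C: score 765 ≥ 660; DTI 43.8% > 40%; employment 36 ≥ 18 mo; reserves 9.0 ≥ 2 mo → does not qualify.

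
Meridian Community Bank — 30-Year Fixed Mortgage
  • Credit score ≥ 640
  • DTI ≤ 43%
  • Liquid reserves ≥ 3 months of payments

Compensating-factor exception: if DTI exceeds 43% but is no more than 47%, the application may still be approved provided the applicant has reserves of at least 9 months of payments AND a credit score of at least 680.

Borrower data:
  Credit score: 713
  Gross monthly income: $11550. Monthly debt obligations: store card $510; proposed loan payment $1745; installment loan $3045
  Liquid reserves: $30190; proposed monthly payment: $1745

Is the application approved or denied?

Credit score 713 ≥ 640 (meets base)
Total debts = (510 + 1,745 + 3,045) = 5,300. DTI: 5,300 ÷ 11,550 = 45.9%, over the 43% base limit.
Reserves = 30,190/1,745 = 17.3 months ≥ 3
45.9% falls in the override range (43%–47%), so the compensating-factor test applies.
Reserves 17.3 ≥ 9 months; credit score 713 ≥ 680.
Both override conditions satisfied; DTI exception granted.

Approved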